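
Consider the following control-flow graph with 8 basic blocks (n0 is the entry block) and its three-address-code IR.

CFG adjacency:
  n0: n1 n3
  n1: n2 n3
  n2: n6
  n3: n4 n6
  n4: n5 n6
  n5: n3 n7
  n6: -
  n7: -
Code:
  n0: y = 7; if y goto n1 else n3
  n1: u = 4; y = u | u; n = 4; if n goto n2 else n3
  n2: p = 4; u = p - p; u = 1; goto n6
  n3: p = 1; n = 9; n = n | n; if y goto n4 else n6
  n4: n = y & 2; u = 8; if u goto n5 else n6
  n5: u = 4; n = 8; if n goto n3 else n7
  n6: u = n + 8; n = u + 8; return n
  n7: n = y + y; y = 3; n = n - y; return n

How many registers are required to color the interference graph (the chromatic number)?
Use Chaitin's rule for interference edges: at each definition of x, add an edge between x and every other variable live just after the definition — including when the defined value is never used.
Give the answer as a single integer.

Per-block:
  n0 def {y} use ∅
  n1 def {n,u,y} use ∅
  n2 def {p,u} use ∅
  n3 def {n,p} use {y}
  n4 def {n,u} use {y}
  n5 def {n,u} use ∅
  n6 def {n,u} use {n}
  n7 def {n,y} use {y}

Live sets:
  live n0: ∅→{y}
  live n1: ∅→{n,y}
  live n2: {n}→{n}
  live n3: {y}→{n,y}
  live n4: {y}→{n,y}
  live n5: {y}→{y}
  live n6: {n}→∅
  live n7: {y}→∅

Conflict graph:
  n — {p,u,y}
  p — {n,y}
  u — {n,y}
  y — {n,p,u}

Chromatic number:
  clique {n,p,y} ⇒ need ≥ 3
  assign n→c0 p→c2 u→c2 y→c1 — no edge inside a register ⇒ χ ≤ 3
  χ = 3

Answer: 3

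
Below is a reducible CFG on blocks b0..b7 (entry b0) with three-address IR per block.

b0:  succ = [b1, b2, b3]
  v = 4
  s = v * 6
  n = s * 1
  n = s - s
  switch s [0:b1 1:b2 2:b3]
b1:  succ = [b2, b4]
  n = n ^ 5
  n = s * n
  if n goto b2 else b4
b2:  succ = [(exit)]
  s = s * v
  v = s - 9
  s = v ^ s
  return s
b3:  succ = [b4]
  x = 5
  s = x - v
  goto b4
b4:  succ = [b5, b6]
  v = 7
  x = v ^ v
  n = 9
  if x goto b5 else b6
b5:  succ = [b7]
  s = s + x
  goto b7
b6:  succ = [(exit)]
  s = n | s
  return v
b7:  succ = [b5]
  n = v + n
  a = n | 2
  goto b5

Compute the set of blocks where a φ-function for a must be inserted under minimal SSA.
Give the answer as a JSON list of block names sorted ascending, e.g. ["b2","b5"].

Answer: ["b5"]

Working:
idom tree: b1←b0 b2←b0 b3←b0 b4←b0 b5←b4 b6←b4 b7←b5
Join-block Dom:
  b2: preds {b0,b1}: {b0} ∩ {b0,b1} = {b0}; idom=b0
  b4: preds {b1,b3}: {b0,b1} ∩ {b0,b3} = {b0}; idom=b0
  b5: preds {b4,b7}: {b0,b4} ∩ {b0,b4,b5,b7} = {b0,b4}; idom=b4

Frontier:
  b2←b0: walk · to b0
  b2←b1: walk b1 to b0
  b4←b1: walk b1 to b0
  b4←b3: walk b3 to b0
  b5←b4: walk · to b4
  b5←b7: walk b7→b5 to b4
  DF(b0)=∅
  DF(b1)={b2,b4}
  DF(b2)=∅
  DF(b3)={b4}
  DF(b4)=∅
  DF(b5)={b5}
  DF(b6)=∅
  DF(b7)={b5}

φ for a: defs {b7}
  DF⁺ = {b5}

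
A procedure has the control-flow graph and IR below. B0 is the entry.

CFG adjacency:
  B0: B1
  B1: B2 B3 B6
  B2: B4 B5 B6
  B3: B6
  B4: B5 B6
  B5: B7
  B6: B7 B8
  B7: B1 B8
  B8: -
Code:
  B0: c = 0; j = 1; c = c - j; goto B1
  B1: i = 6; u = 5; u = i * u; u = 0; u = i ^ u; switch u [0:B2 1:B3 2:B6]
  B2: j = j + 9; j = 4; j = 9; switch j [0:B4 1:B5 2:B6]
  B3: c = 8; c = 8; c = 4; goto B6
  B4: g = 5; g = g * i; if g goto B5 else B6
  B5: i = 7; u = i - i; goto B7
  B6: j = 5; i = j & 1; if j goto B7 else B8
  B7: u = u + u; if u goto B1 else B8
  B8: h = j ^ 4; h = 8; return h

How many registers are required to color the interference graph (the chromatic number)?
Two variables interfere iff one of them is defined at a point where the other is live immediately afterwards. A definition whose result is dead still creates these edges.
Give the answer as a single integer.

Answer: 4

Working:
Per-block:
  B0 def {c,j} use ∅
  B1 def {i,u} use ∅
  B2 def {j} use {j}
  B3 def {c} use ∅
  B4 def {g} use {i}
  B5 def {i,u} use ∅
  B6 def {i,j} use ∅
  B7 def {u} use {u}
  B8 def {h} use {j}

Backward fixpoint:
  live B0: ∅→{j}
  live B1: {j}→{i,j,u}
  live B2: {i,j,u}→{i,j,u}
  live B3: {u}→{u}
  live B4: {i,j,u}→{j,u}
  live B5: {j}→{j,u}
  live B6: {u}→{j,u}
  live B7: {j,u}→{j}
  live B8: {j}→∅

Interference:
  c — {j,u}
  g — {i,j,u}
  h — ∅
  i — {g,j,u}
  j — {c,g,i,u}
  u — {c,g,i,j}

Registers:
  {g,i,j,u} pairwise interfere (4-clique) ⇒ χ ≥ 4
  assign c→R2 g→R2 h→R0 i→R3 j→R0 u→R1 — no edge inside a register ⇒ χ ≤ 4
  χ = 4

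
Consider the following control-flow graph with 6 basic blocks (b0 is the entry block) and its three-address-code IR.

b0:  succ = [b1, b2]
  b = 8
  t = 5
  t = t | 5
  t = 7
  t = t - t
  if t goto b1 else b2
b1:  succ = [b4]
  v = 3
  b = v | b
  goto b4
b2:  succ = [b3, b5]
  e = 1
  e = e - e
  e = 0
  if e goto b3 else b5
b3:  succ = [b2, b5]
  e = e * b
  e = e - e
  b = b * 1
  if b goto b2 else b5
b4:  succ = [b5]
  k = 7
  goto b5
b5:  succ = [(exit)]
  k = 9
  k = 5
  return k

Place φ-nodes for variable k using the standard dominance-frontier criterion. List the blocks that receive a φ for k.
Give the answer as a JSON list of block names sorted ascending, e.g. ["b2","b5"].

Answer: ["b5"]

Analysis:
idom tree: b1←b0 b2←b0 b3←b2 b4←b1 b5←b0
Join-block Dom:
  b2: preds {b0,b3}: {b0} ∩ {b0,b2,b3} = {b0}; idom=b0
  b5: preds {b2,b3,b4}: {b0,b2} ∩ {b0,b2,b3} ∩ {b0,b1,b4} = {b0}; idom=b0

DF walk-up:
  b2←b0: walk · to b0
  b2←b3: walk b3→b2 to b0
  b5←b2: walk b2 to b0
  b5←b3: walk b3→b2 to b0
  b5←b4: walk b4→b1 to b0
  DF(b0)=∅
  DF(b1)={b5}
  DF(b2)={b2,b5}
  DF(b3)={b2,b5}
  DF(b4)={b5}
  DF(b5)=∅

φ for k: defs {b4,b5}
  DF⁺ = {b5}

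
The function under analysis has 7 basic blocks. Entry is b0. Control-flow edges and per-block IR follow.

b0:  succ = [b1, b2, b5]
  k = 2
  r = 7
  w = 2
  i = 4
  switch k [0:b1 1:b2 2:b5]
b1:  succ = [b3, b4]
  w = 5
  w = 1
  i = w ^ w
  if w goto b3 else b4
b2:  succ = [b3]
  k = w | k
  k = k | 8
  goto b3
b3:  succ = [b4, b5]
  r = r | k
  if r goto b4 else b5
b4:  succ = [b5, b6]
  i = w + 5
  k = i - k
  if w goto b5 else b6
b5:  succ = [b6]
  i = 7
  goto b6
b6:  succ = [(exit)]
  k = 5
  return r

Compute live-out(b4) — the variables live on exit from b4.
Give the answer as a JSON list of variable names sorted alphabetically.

Answer: ["r"]

Analysis:
Block summaries:
  b0: {i,k,r,w} / ∅
  b1: {i,w} / ∅
  b2: {k} / {k,w}
  b3: {r} / {k,r}
  b4: {i,k} / {k,w}
  b5: {i} / ∅
  b6: {k} / {r}

Live sets:
  live b0: ∅→{k,r,w}
  live b1: {k,r}→{k,r,w}
  live b2: {k,r,w}→{k,r,w}
  live b3: {k,r,w}→{k,r,w}
  live b4: {k,r,w}→{r}
  live b5: {r}→{r}
  live b6: {r}→∅

live-out(b4) = ["r"]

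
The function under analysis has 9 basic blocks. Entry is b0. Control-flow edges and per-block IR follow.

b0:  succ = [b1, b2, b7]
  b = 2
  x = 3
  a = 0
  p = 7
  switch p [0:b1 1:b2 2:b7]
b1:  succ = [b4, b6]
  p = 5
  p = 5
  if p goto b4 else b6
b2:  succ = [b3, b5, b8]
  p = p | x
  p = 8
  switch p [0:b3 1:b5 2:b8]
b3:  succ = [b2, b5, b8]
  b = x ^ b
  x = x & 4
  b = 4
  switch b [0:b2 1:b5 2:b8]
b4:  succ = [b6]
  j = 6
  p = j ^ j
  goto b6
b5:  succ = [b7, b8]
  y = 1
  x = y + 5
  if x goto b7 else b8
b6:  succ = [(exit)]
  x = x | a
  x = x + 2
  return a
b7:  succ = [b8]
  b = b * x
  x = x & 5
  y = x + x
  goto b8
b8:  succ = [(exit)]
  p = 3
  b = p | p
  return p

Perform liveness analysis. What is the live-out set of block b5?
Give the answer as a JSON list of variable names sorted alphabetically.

Answer: ["b", "x"]

Working:
Per-block:
  b0: {a,b,p,x} / ∅
  b1: {p} / ∅
  b2: {p} / {p,x}
  b3: {b,x} / {b,x}
  b4: {j,p} / ∅
  b5: {x,y} / ∅
  b6: {x} / {a,x}
  b7: {b,x,y} / {b,x}
  b8: {b,p} / ∅

Live sets:
  live b0: ∅→{a,b,p,x}
  live b1: {a,x}→{a,x}
  live b2: {b,p,x}→{b,p,x}
  live b3: {b,p,x}→{b,p,x}
  live b4: {a,x}→{a,x}
  live b5: {b}→{b,x}
  live b6: {a,x}→∅
  live b7: {b,x}→∅
  live b8: ∅→∅

live-out(b5) = ["b", "x"]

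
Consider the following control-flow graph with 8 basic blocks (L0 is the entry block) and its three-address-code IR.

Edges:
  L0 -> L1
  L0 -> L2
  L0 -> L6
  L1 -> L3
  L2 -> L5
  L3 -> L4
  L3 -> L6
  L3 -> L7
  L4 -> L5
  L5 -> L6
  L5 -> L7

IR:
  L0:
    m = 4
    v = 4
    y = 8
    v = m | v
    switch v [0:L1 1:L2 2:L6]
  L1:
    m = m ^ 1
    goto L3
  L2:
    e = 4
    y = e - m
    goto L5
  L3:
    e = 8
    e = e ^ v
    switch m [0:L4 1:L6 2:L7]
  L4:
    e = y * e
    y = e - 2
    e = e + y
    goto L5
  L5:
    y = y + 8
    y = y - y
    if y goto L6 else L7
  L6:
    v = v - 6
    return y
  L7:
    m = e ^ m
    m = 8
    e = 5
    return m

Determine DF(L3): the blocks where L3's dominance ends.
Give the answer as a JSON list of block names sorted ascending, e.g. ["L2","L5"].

Answer: ["L5", "L6", "L7"]

Working:
idom tree: L1←L0 L2←L0 L3←L1 L4←L3 L5←L0 L6←L0 L7←L0
Dom at joins:
  L5: preds {L2,L4}: {L0,L2} ∩ {L0,L1,L3,L4} = {L0}; idom=L0
  L6: preds {L0,L3,L5}: {L0} ∩ {L0,L1,L3} ∩ {L0,L5} = {L0}; idom=L0
  L7: preds {L3,L5}: {L0,L1,L3} ∩ {L0,L5} = {L0}; idom=L0

Frontier:
  join L5 pred L2: L2 stop@L0
  join L5 pred L4: L4→L3→L1 stop@L0
  join L6 pred L0: · stop@L0
  join L6 pred L3: L3→L1 stop@L0
  join L6 pred L5: L5 stop@L0
  join L7 pred L3: L3→L1 stop@L0
  join L7 pred L5: L5 stop@L0
  DF(L0)=∅
  DF(L1)={L5,L6,L7}
  DF(L2)={L5}
  DF(L3)={L5,L6,L7}
  DF(L4)={L5}
  DF(L5)={L6,L7}
  DF(L6)=∅
  DF(L7)=∅

DF(L3) = ["L5", "L6", "L7"]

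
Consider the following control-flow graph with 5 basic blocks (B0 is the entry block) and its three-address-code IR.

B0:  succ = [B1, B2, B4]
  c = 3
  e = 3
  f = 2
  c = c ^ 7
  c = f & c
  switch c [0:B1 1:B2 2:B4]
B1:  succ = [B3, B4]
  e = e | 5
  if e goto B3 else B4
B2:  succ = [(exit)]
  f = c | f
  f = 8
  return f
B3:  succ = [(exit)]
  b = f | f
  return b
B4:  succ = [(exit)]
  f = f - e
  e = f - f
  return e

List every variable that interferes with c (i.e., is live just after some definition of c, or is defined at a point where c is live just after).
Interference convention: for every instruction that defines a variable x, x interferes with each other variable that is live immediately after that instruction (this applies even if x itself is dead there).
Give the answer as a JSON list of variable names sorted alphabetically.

Answer: ["e", "f"]

Derivation:
Block summaries:
  B0 def {c,e,f} use ∅
  B1 def {e} use {e}
  B2 def {f} use {c,f}
  B3 def {b} use {f}
  B4 def {e,f} use {e,f}

Live sets:
  B0 li=∅ lo={c,e,f}
  B1 li={e,f} lo={e,f}
  B2 li={c,f} lo=∅
  B3 li={f} lo=∅
  B4 li={e,f} lo=∅

Conflict graph:
  b: ∅
  c: {e,f}
  e: {c,f}
  f: {c,e}

N(c) = ["e", "f"]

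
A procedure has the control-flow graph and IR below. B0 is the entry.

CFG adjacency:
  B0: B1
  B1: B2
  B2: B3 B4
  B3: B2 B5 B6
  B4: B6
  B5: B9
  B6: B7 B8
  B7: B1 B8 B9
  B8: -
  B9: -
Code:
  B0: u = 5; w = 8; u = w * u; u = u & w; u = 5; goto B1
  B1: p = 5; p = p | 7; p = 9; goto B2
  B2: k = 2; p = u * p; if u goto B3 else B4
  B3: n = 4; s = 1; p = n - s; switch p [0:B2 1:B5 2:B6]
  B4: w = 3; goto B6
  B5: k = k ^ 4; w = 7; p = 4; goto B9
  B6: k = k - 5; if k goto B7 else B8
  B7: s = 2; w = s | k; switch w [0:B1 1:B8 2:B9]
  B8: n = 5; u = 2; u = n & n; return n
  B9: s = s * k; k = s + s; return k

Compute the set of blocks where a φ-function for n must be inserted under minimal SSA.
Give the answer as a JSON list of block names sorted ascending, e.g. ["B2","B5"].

idom tree: B1←B0 B2←B1 B3←B2 B4←B2 B5←B3 B6←B2 B7←B6 B8←B6 B9←B2
Join-block Dom:
  B1: preds {B0,B7}: {B0} ∩ {B0,B1,B2,B6,B7} = {B0}; idom=B0
  B2: preds {B1,B3}: {B0,B1} ∩ {B0,B1,B2,B3} = {B0,B1}; idom=B1
  B6: preds {B3,B4}: {B0,B1,B2,B3} ∩ {B0,B1,B2,B4} = {B0,B1,B2}; idom=B2
  B8: preds {B6,B7}: {B0,B1,B2,B6} ∩ {B0,B1,B2,B6,B7} = {B0,B1,B2,B6}; idom=B6
  B9: preds {B5,B7}: {B0,B1,B2,B3,B5} ∩ {B0,B1,B2,B6,B7} = {B0,B1,B2}; idom=B2

Frontier:
  join B1 pred B0: · stop@B0
  join B1 pred B7: B7→B6→B2→B1 stop@B0
  join B2 pred B1: · stop@B1
  join B2 pred B3: B3→B2 stop@B1
  join B6 pred B3: B3 stop@B2
  join B6 pred B4: B4 stop@B2
  join B8 pred B6: · stop@B6
  join B8 pred B7: B7 stop@B6
  join B9 pred B5: B5→B3 stop@B2
  join B9 pred B7: B7→B6 stop@B2
  B0: DF=∅
  B1: DF={B1}
  B2: DF={B1,B2}
  B3: DF={B2,B6,B9}
  B4: DF={B6}
  B5: DF={B9}
  B6: DF={B1,B9}
  B7: DF={B1,B8,B9}
  B8: DF=∅
  B9: DF=∅

φ for n: defs {B3,B8}
  DF⁺ = {B1,B2,B6,B9}

Answer: ["B1", "B2", "B6", "B9"]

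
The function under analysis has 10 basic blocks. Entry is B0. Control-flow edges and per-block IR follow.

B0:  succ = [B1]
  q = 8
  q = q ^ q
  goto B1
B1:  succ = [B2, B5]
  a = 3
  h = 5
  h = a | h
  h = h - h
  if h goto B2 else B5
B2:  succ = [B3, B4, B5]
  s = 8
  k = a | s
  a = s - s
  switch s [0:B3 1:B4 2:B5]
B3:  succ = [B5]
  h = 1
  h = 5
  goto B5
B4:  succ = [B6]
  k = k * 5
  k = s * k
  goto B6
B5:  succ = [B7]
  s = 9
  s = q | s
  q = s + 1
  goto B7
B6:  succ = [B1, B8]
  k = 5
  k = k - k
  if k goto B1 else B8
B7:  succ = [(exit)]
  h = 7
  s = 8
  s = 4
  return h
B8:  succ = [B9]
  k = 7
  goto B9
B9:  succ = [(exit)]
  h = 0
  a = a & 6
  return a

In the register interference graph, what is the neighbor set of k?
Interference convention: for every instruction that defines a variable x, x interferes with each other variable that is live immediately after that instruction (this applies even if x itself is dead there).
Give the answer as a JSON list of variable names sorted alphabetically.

Block summaries:
  B0 def {q} use ∅
  B1 def {a,h} use ∅
  B2 def {a,k,s} use {a}
  B3 def {h} use ∅
  B4 def {k} use {k,s}
  B5 def {q,s} use {q}
  B6 def {k} use ∅
  B7 def {h,s} use ∅
  B8 def {k} use ∅
  B9 def {a,h} use {a}

Backward fixpoint:
  B0 li=∅ lo={q}
  B1 li={q} lo={a,q}
  B2 li={a,q} lo={a,k,q,s}
  B3 li={q} lo={q}
  B4 li={a,k,q,s} lo={a,q}
  B5 li={q} lo=∅
  B6 li={a,q} lo={a,q}
  B7 li=∅ lo=∅
  B8 li={a} lo={a}
  B9 li={a} lo=∅

Interfere edges:
  a↔{h,k,q,s}
  h↔{a,q,s}
  k↔{a,q,s}
  q↔{a,h,k,s}
  s↔{a,h,k,q}

N(k) = ["a", "q", "s"]

Answer: ["a", "q", "s"]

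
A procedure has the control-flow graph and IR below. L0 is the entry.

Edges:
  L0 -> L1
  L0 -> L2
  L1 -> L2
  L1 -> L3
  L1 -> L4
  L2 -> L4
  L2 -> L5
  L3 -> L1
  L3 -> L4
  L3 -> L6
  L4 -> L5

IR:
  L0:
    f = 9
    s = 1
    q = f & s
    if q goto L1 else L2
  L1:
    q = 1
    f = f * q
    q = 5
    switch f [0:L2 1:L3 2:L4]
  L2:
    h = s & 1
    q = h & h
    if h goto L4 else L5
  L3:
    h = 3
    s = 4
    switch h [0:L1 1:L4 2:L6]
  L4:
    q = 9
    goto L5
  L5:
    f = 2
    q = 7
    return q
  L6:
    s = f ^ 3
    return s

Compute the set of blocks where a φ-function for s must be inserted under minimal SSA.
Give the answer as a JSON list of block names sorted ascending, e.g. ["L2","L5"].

Answer: ["L1", "L2", "L4", "L5"]

Working:
idom tree: L1←L0 L2←L0 L3←L1 L4←L0 L5←L0 L6←L3
Dom at joins:
  L1: preds {L0,L3}: {L0} ∩ {L0,L1,L3} = {L0}; idom=L0
  L2: preds {L0,L1}: {L0} ∩ {L0,L1} = {L0}; idom=L0
  L4: preds {L1,L2,L3}: {L0,L1} ∩ {L0,L2} ∩ {L0,L1,L3} = {L0}; idom=L0
  L5: preds {L2,L4}: {L0,L2} ∩ {L0,L4} = {L0}; idom=L0

DF derivation:
  join L1 pred L0: · stop@L0
  join L1 pred L3: L3→L1 stop@L0
  join L2 pred L0: · stop@L0
  join L2 pred L1: L1 stop@L0
  join L4 pred L1: L1 stop@L0
  join L4 pred L2: L2 stop@L0
  join L4 pred L3: L3→L1 stop@L0
  join L5 pred L2: L2 stop@L0
  join L5 pred L4: L4 stop@L0
  L0: DF=∅
  L1: DF={L1,L2,L4}
  L2: DF={L4,L5}
  L3: DF={L1,L4}
  L4: DF={L5}
  L5: DF=∅
  L6: DF=∅

φ for s: defs {L0,L3,L6}
  DF⁺ = {L1,L2,L4,L5}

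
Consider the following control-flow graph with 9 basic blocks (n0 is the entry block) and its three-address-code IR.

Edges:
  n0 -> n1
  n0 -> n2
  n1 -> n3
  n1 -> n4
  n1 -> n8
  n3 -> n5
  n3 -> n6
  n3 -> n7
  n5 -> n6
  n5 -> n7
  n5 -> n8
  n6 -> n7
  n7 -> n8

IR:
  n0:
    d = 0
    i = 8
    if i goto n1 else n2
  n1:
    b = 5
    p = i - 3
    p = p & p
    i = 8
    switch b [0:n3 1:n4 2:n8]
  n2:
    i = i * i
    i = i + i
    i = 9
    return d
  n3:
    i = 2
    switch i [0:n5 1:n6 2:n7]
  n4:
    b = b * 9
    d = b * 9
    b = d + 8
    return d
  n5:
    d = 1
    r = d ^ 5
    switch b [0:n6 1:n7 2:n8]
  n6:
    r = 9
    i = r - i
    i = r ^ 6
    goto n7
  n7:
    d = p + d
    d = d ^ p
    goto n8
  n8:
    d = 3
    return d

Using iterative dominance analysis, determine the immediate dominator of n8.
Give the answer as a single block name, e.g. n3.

Answer: n1

Analysis:
idom tree: n1←n0 n2←n0 n3←n1 n4←n1 n5←n3 n6←n3 n7←n3 n8←n1
Dom∩ at merges:
  n6: preds {n3,n5}: {n0,n1,n3} ∩ {n0,n1,n3,n5} = {n0,n1,n3}; idom=n3
  n7: preds {n3,n5,n6}: {n0,n1,n3} ∩ {n0,n1,n3,n5} ∩ {n0,n1,n3,n6} = {n0,n1,n3}; idom=n3
  n8: preds {n1,n5,n7}: {n0,n1} ∩ {n0,n1,n3,n5} ∩ {n0,n1,n3,n7} = {n0,n1}; idom=n1

idom(n8) = n1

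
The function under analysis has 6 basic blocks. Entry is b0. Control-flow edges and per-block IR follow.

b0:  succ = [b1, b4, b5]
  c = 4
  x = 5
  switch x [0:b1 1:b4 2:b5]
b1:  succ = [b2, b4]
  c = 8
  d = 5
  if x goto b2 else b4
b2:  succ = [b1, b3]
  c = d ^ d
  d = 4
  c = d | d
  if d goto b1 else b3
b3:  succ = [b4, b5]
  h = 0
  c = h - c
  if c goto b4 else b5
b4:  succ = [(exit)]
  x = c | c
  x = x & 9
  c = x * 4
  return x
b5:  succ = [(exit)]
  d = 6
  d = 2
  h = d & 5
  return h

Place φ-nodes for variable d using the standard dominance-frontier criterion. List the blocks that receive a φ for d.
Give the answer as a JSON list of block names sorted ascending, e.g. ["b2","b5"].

idom tree: b1←b0 b2←b1 b3←b2 b4←b0 b5←b0
Join-block Dom:
  b1: preds {b0,b2}: {b0} ∩ {b0,b1,b2} = {b0}; idom=b0
  b4: preds {b0,b1,b3}: {b0} ∩ {b0,b1} ∩ {b0,b1,b2,b3} = {b0}; idom=b0
  b5: preds {b0,b3}: {b0} ∩ {b0,b1,b2,b3} = {b0}; idom=b0

DF derivation:
  join b1 pred b0: · stop@b0
  join b1 pred b2: b2→b1 stop@b0
  join b4 pred b0: · stop@b0
  join b4 pred b1: b1 stop@b0
  join b4 pred b3: b3→b2→b1 stop@b0
  join b5 pred b0: · stop@b0
  join b5 pred b3: b3→b2→b1 stop@b0
  b0 → ∅
  b1 → {b1,b4,b5}
  b2 → {b1,b4,b5}
  b3 → {b4,b5}
  b4 → ∅
  b5 → ∅

φ for d: defs {b1,b2,b5}
  DF⁺ = {b1,b4,b5}

Answer: ["b1", "b4", "b5"]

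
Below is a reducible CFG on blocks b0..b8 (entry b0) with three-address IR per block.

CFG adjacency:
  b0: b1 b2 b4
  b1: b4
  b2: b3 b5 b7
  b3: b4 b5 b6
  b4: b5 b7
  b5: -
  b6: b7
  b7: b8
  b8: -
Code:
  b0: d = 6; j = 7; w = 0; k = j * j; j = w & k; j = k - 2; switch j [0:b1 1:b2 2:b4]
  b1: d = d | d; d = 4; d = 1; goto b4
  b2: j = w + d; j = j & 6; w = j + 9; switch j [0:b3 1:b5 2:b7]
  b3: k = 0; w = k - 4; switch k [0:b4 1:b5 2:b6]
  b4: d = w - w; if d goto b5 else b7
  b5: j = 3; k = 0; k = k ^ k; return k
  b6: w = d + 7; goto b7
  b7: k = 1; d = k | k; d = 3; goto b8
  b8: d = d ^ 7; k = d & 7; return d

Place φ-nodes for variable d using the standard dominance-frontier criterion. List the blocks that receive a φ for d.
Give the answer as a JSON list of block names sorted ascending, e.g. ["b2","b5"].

Answer: ["b4", "b5", "b7"]

Derivation:
idom tree: b1←b0 b2←b0 b3←b2 b4←b0 b5←b0 b6←b3 b7←b0 b8←b7
Dom∩ at merges:
  b4: preds {b0,b1,b3}: {b0} ∩ {b0,b1} ∩ {b0,b2,b3} = {b0}; idom=b0
  b5: preds {b2,b3,b4}: {b0,b2} ∩ {b0,b2,b3} ∩ {b0,b4} = {b0}; idom=b0
  b7: preds {b2,b4,b6}: {b0,b2} ∩ {b0,b4} ∩ {b0,b2,b3,b6} = {b0}; idom=b0

DF walk-up:
  b4←b0: walk · to b0
  b4←b1: walk b1 to b0
  b4←b3: walk b3→b2 to b0
  b5←b2: walk b2 to b0
  b5←b3: walk b3→b2 to b0
  b5←b4: walk b4 to b0
  b7←b2: walk b2 to b0
  b7←b4: walk b4 to b0
  b7←b6: walk b6→b3→b2 to b0
  b0: DF=∅
  b1: DF={b4}
  b2: DF={b4,b5,b7}
  b3: DF={b4,b5,b7}
  b4: DF={b5,b7}
  b5: DF=∅
  b6: DF={b7}
  b7: DF=∅
  b8: DF=∅

φ for d: defs {b0,b1,b4,b7,b8}
  DF⁺ = {b4,b5,b7}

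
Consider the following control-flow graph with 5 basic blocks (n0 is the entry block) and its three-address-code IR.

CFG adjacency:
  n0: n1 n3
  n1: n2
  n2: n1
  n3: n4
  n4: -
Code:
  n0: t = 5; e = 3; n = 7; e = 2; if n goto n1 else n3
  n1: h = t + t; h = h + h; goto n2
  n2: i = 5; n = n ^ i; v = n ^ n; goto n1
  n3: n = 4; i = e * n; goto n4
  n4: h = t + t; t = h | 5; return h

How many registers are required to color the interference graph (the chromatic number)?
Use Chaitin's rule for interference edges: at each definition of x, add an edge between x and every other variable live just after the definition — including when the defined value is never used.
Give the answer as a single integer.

Answer: 3

Derivation:
Block summaries:
  n0: {e,n,t} / ∅
  n1: {h} / {t}
  n2: {i,n,v} / {n}
  n3: {i,n} / {e}
  n4: {h,t} / {t}

Backward fixpoint:
  live n0: ∅→{e,n,t}
  live n1: {n,t}→{n,t}
  live n2: {n,t}→{n,t}
  live n3: {e,t}→{t}
  live n4: {t}→∅

Conflict graph:
  e — {n,t}
  h — {n,t}
  i — {n,t}
  n — {e,h,i,t,v}
  t — {e,h,i,n,v}
  v — {n,t}

Colouring:
  lower bound: {e,n,t} mutually conflict ⇒ χ ≥ 3
  3-colouring: R0={n}  R1={t}  R2={e,h,i,v}
  χ = 3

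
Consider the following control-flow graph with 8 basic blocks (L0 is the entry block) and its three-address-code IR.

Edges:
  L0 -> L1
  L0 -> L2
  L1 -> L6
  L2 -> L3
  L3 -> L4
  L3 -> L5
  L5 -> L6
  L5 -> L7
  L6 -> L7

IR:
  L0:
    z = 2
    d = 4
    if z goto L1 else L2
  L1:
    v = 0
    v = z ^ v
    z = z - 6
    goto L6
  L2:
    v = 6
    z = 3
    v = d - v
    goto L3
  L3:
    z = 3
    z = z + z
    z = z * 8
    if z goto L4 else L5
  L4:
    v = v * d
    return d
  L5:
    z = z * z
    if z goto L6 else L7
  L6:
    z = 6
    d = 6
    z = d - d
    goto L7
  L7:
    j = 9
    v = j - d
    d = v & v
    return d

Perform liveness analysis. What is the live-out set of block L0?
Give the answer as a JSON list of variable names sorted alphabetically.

Block summaries:
  L0: def={d,z} ue=∅
  L1: def={v,z} ue={z}
  L2: def={v,z} ue={d}
  L3: def={z} ue=∅
  L4: def={v} ue={d,v}
  L5: def={z} ue={z}
  L6: def={d,z} ue=∅
  L7: def={d,j,v} ue={d}

Backward fixpoint:
  live L0: ∅→{d,z}
  live L1: {z}→∅
  live L2: {d}→{d,v}
  live L3: {d,v}→{d,v,z}
  live L4: {d,v}→∅
  live L5: {d,z}→{d}
  live L6: ∅→{d}
  live L7: {d}→∅

live-out(L0) = ["d", "z"]

Answer: ["d", "z"]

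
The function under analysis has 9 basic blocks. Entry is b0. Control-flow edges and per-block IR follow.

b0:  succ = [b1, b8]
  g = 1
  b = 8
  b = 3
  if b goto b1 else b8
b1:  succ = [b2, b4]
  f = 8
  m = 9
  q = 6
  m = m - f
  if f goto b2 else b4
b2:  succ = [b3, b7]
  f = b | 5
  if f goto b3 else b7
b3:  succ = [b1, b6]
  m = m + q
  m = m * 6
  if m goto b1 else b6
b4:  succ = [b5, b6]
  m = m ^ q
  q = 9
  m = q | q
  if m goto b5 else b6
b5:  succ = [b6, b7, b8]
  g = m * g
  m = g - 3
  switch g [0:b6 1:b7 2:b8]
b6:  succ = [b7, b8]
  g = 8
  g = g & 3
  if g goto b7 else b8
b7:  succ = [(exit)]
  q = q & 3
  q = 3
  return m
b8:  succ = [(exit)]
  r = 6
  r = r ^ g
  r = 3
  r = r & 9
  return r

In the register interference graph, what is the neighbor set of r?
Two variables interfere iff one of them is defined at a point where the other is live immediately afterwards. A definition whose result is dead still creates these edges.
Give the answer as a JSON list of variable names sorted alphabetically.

Answer: ["g"]

Analysis:
Block summaries:
  b0 def {b,g} use ∅
  b1 def {f,m,q} use ∅
  b2 def {f} use {b}
  b3 def {m} use {m,q}
  b4 def {m,q} use {m,q}
  b5 def {g,m} use {g,m}
  b6 def {g} use ∅
  b7 def {q} use {m,q}
  b8 def {r} use {g}

Live sets:
  b0 li=∅ lo={b,g}
  b1 li={b,g} lo={b,g,m,q}
  b2 li={b,g,m,q} lo={b,g,m,q}
  b3 li={b,g,m,q} lo={b,g,m,q}
  b4 li={g,m,q} lo={g,m,q}
  b5 li={g,m,q} lo={g,m,q}
  b6 li={m,q} lo={g,m,q}
  b7 li={m,q} lo=∅
  b8 li={g} lo=∅

Interfere edges:
  b — {f,g,m,q}
  f — {b,g,m,q}
  g — {b,f,m,q,r}
  m — {b,f,g,q}
  q — {b,f,g,m}
  r — {g}

N(r) = ["g"]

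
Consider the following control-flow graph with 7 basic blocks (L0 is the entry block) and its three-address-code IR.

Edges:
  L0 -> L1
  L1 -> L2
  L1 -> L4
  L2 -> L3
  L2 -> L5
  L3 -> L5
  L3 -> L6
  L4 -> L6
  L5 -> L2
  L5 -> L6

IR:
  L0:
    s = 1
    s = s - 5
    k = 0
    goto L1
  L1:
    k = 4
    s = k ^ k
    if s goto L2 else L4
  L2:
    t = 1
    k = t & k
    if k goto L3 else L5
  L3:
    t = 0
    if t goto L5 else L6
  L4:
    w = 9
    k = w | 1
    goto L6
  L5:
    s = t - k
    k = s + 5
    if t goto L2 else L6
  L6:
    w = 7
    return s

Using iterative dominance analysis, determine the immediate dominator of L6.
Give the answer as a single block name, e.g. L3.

idom tree: L1←L0 L2←L1 L3←L2 L4←L1 L5←L2 L6←L1
Dom∩ at merges:
  L2: preds {L1,L5}: {L0,L1} ∩ {L0,L1,L2,L5} = {L0,L1}; idom=L1
  L5: preds {L2,L3}: {L0,L1,L2} ∩ {L0,L1,L2,L3} = {L0,L1,L2}; idom=L2
  L6: preds {L3,L4,L5}: {L0,L1,L2,L3} ∩ {L0,L1,L4} ∩ {L0,L1,L2,L5} = {L0,L1}; idom=L1

idom(L6) = L1

Answer: L1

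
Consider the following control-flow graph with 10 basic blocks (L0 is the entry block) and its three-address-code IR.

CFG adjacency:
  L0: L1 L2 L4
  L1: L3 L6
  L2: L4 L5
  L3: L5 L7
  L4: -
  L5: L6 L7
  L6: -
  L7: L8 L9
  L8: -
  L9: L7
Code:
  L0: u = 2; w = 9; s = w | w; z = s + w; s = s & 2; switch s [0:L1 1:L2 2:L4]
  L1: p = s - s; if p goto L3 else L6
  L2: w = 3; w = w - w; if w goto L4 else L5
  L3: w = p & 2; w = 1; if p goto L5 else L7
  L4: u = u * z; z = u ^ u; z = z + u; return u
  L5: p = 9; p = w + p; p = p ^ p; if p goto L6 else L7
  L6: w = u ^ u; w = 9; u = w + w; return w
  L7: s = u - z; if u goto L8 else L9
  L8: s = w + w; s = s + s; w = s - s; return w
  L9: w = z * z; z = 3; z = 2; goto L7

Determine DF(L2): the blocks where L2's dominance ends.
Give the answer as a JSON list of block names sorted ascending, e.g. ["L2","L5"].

Answer: ["L4", "L5"]

Derivation:
idom tree: L1←L0 L2←L0 L3←L1 L4←L0 L5←L0 L6←L0 L7←L0 L8←L7 L9←L7
Dom at joins:
  L4: preds {L0,L2}: {L0} ∩ {L0,L2} = {L0}; idom=L0
  L5: preds {L2,L3}: {L0,L2} ∩ {L0,L1,L3} = {L0}; idom=L0
  L6: preds {L1,L5}: {L0,L1} ∩ {L0,L5} = {L0}; idom=L0
  L7: preds {L3,L5,L9}: {L0,L1,L3} ∩ {L0,L5} ∩ {L0,L7,L9} = {L0}; idom=L0

Frontier:
  join L4 pred L0: · stop@L0
  join L4 pred L2: L2 stop@L0
  join L5 pred L2: L2 stop@L0
  join L5 pred L3: L3→L1 stop@L0
  join L6 pred L1: L1 stop@L0
  join L6 pred L5: L5 stop@L0
  join L7 pred L3: L3→L1 stop@L0
  join L7 pred L5: L5 stop@L0
  join L7 pred L9: L9→L7 stop@L0
  L0 → ∅
  L1 → {L5,L6,L7}
  L2 → {L4,L5}
  L3 → {L5,L7}
  L4 → ∅
  L5 → {L6,L7}
  L6 → ∅
  L7 → {L7}
  L8 → ∅
  L9 → {L7}

DF(L2) = ["L4", "L5"]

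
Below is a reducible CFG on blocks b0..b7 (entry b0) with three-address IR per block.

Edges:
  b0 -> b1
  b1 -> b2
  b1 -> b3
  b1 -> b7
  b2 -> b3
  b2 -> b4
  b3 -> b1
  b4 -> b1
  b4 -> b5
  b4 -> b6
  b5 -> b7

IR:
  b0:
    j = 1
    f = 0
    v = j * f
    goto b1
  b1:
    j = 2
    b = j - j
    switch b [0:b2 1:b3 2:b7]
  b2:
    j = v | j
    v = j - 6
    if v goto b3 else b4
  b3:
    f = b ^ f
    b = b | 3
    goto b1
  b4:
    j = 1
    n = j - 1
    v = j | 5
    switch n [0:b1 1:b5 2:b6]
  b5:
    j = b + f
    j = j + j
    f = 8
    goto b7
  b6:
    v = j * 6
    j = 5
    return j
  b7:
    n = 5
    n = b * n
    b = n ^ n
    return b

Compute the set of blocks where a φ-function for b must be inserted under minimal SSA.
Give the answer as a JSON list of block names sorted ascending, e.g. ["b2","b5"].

idom tree: b1←b0 b2←b1 b3←b1 b4←b2 b5←b4 b6←b4 b7←b1
Dom∩ at merges:
  b1: preds {b0,b3,b4}: {b0} ∩ {b0,b1,b3} ∩ {b0,b1,b2,b4} = {b0}; idom=b0
  b3: preds {b1,b2}: {b0,b1} ∩ {b0,b1,b2} = {b0,b1}; idom=b1
  b7: preds {b1,b5}: {b0,b1} ∩ {b0,b1,b2,b4,b5} = {b0,b1}; idom=b1

DF walk-up:
  b1←b0: walk · to b0
  b1←b3: walk b3→b1 to b0
  b1←b4: walk b4→b2→b1 to b0
  b3←b1: walk · to b1
  b3←b2: walk b2 to b1
  b7←b1: walk · to b1
  b7←b5: walk b5→b4→b2 to b1
  b0 → ∅
  b1 → {b1}
  b2 → {b1,b3,b7}
  b3 → {b1}
  b4 → {b1,b7}
  b5 → {b7}
  b6 → ∅
  b7 → ∅

φ for b: defs {b1,b3,b7}
  DF⁺ = {b1}

Answer: ["b1"]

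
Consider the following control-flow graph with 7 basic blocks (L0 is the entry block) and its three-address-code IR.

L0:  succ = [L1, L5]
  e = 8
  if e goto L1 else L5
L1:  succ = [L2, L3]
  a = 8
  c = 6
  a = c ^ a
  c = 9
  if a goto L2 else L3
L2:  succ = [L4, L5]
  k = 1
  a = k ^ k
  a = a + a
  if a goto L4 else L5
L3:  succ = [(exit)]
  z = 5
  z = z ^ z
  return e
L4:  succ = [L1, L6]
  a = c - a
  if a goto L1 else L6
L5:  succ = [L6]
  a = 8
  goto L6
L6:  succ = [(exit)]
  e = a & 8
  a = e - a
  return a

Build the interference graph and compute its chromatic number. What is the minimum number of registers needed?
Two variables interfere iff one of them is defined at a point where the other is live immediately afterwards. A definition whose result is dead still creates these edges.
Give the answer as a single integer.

Answer: 3

Derivation:
Block summaries:
  L0: def={e} ue=∅
  L1: def={a,c} ue=∅
  L2: def={a,k} ue=∅
  L3: def={z} ue={e}
  L4: def={a} ue={a,c}
  L5: def={a} ue=∅
  L6: def={a,e} ue={a}

Live sets:
  L0 li=∅ lo={e}
  L1 li={e} lo={c,e}
  L2 li={c,e} lo={a,c,e}
  L3 li={e} lo=∅
  L4 li={a,c,e} lo={a,e}
  L5 li=∅ lo={a}
  L6 li={a} lo=∅

Interference:
  a↔{c,e}
  c↔{a,e,k}
  e↔{a,c,k,z}
  k↔{c,e}
  z↔{e}

Registers:
  lower bound: {a,c,e} mutually conflict ⇒ χ ≥ 3
  assign a→c2 c→c1 e→c0 k→c2 z→c1 — no edge inside a register ⇒ χ ≤ 3
  χ = 3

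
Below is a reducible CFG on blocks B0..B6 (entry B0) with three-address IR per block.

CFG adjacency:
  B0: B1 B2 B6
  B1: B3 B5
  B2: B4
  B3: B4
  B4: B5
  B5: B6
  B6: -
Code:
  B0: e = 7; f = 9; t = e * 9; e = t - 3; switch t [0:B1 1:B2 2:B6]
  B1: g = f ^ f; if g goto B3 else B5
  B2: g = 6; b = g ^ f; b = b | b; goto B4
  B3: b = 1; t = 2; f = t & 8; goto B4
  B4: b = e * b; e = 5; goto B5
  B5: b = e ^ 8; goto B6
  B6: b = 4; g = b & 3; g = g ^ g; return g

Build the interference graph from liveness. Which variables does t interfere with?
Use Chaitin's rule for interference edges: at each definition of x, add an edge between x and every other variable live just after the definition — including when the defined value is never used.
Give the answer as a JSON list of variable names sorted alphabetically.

Answer: ["b", "e", "f"]

Analysis:
Block summaries:
  B0 def {e,f,t} use ∅
  B1 def {g} use {f}
  B2 def {b,g} use {f}
  B3 def {b,f,t} use ∅
  B4 def {b,e} use {b,e}
  B5 def {b} use {e}
  B6 def {b,g} use ∅

Backward fixpoint:
  B0: in=∅ out={e,f}
  B1: in={e,f} out={e}
  B2: in={e,f} out={b,e}
  B3: in={e} out={b,e}
  B4: in={b,e} out={e}
  B5: in={e} out=∅
  B6: in=∅ out=∅

Conflict graph:
  b: {e,f,t}
  e: {b,f,g,t}
  f: {b,e,g,t}
  g: {e,f}
  t: {b,e,f}

N(t) = ["b", "e", "f"]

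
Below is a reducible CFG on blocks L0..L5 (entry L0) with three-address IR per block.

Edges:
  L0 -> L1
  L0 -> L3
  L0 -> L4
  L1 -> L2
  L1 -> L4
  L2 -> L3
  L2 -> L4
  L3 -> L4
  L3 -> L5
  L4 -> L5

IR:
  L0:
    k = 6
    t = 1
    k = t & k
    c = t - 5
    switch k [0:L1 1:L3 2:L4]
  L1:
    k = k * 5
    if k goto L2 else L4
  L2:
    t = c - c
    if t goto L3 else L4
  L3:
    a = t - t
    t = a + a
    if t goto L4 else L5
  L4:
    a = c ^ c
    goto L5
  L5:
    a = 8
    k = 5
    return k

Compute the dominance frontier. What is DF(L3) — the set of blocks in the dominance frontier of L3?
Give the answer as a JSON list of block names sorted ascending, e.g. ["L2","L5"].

idom tree: L1←L0 L2←L1 L3←L0 L4←L0 L5←L0
Dom at joins:
  L3: preds {L0,L2}: {L0} ∩ {L0,L1,L2} = {L0}; idom=L0
  L4: preds {L0,L1,L2,L3}: {L0} ∩ {L0,L1} ∩ {L0,L1,L2} ∩ {L0,L3} = {L0}; idom=L0
  L5: preds {L3,L4}: {L0,L3} ∩ {L0,L4} = {L0}; idom=L0

DF walk-up:
  L3←L0: walk · to L0
  L3←L2: walk L2→L1 to L0
  L4←L0: walk · to L0
  L4←L1: walk L1 to L0
  L4←L2: walk L2→L1 to L0
  L4←L3: walk L3 to L0
  L5←L3: walk L3 to L0
  L5←L4: walk L4 to L0
  L0: DF=∅
  L1: DF={L3,L4}
  L2: DF={L3,L4}
  L3: DF={L4,L5}
  L4: DF={L5}
  L5: DF=∅

DF(L3) = ["L4", "L5"]

Answer: ["L4", "L5"]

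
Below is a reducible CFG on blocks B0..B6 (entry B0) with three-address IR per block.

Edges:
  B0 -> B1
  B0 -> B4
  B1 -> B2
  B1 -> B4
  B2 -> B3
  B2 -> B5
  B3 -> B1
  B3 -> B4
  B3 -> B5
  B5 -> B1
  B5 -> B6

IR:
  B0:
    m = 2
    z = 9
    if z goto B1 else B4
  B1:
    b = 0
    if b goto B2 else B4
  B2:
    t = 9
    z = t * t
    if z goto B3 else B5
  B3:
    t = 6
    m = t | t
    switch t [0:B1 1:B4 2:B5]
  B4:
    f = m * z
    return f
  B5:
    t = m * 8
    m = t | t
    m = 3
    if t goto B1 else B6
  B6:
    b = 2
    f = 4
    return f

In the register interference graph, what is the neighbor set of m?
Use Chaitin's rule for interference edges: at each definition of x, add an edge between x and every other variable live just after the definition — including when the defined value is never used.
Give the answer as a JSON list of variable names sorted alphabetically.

def/use:
  B0 def {m,z} use ∅
  B1 def {b} use ∅
  B2 def {t,z} use ∅
  B3 def {m,t} use ∅
  B4 def {f} use {m,z}
  B5 def {m,t} use {m}
  B6 def {b,f} use ∅

Backward fixpoint:
  live B0: ∅→{m,z}
  live B1: {m,z}→{m,z}
  live B2: {m}→{m,z}
  live B3: {z}→{m,z}
  live B4: {m,z}→∅
  live B5: {m,z}→{m,z}
  live B6: ∅→∅

Interfere edges:
  b↔{m,z}
  f↔∅
  m↔{b,t,z}
  t↔{m,z}
  z↔{b,m,t}

N(m) = ["b", "t", "z"]

Answer: ["b", "t", "z"]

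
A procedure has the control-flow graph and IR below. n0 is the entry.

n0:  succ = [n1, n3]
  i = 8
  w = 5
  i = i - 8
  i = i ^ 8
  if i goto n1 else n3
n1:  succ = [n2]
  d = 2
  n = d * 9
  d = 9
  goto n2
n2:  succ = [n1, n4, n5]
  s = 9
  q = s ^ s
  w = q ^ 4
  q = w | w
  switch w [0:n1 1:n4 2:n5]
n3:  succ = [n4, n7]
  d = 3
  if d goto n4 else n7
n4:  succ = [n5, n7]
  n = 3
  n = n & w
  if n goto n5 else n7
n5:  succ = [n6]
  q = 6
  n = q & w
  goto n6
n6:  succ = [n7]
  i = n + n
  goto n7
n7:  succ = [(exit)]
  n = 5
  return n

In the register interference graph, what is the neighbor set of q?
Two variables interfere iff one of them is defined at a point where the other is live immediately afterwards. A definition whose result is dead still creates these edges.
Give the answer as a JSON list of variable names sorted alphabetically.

Answer: ["w"]

Derivation:
Per-block:
  n0: {i,w} / ∅
  n1: {d,n} / ∅
  n2: {q,s,w} / ∅
  n3: {d} / ∅
  n4: {n} / {w}
  n5: {n,q} / {w}
  n6: {i} / {n}
  n7: {n} / ∅

Liveness:
  live n0: ∅→{w}
  live n1: ∅→∅
  live n2: ∅→{w}
  live n3: {w}→{w}
  live n4: {w}→{w}
  live n5: {w}→{n}
  live n6: {n}→∅
  live n7: ∅→∅

Interference:
  d — {w}
  i — {w}
  n — {w}
  q — {w}
  s — ∅
  w — {d,i,n,q}

N(q) = ["w"]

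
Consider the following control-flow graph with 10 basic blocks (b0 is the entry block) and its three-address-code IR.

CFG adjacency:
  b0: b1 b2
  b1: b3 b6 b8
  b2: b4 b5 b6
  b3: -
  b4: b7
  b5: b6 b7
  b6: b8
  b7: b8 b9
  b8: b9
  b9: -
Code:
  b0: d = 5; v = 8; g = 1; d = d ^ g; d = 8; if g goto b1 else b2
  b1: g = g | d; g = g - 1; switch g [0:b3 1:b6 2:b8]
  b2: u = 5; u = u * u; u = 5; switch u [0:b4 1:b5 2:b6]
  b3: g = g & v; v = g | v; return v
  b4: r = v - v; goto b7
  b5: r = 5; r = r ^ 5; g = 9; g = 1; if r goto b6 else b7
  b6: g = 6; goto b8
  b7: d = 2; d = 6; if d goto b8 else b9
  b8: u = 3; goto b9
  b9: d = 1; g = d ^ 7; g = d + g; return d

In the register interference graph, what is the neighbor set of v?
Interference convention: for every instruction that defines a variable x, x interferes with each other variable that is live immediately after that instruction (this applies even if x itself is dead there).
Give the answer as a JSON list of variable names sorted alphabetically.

Answer: ["d", "g", "u"]

Working:
Per-block:
  b0: {d,g,v} / ∅
  b1: {g} / {d,g}
  b2: {u} / ∅
  b3: {g,v} / {g,v}
  b4: {r} / {v}
  b5: {g,r} / ∅
  b6: {g} / ∅
  b7: {d} / ∅
  b8: {u} / ∅
  b9: {d,g} / ∅

Live sets:
  live b0: ∅→{d,g,v}
  live b1: {d,g,v}→{g,v}
  live b2: {v}→{v}
  live b3: {g,v}→∅
  live b4: {v}→∅
  live b5: ∅→∅
  live b6: ∅→∅
  live b7: ∅→∅
  live b8: ∅→∅
  live b9: ∅→∅

Interference:
  d: {g,v}
  g: {d,r,v}
  r: {g}
  u: {v}
  v: {d,g,u}

N(v) = ["d", "g", "u"]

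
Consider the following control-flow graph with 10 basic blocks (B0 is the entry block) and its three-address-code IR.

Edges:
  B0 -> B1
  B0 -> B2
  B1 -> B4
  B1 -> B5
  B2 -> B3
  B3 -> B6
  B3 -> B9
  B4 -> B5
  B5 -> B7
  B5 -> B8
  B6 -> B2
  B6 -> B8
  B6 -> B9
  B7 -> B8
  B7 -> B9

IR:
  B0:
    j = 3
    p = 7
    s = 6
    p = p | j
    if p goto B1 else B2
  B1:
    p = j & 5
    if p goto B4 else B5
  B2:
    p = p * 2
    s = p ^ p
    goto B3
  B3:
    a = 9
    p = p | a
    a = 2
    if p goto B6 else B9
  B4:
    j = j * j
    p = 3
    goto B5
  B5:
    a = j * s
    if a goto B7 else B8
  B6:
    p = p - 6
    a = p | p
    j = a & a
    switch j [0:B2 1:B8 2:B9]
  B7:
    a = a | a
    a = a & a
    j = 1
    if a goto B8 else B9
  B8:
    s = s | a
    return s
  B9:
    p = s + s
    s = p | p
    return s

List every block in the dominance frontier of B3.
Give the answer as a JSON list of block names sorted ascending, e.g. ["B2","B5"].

idom tree: B1←B0 B2←B0 B3←B2 B4←B1 B5←B1 B6←B3 B7←B5 B8←B0 B9←B0
Dom at joins:
  B2: preds {B0,B6}: {B0} ∩ {B0,B2,B3,B6} = {B0}; idom=B0
  B5: preds {B1,B4}: {B0,B1} ∩ {B0,B1,B4} = {B0,B1}; idom=B1
  B8: preds {B5,B6,B7}: {B0,B1,B5} ∩ {B0,B2,B3,B6} ∩ {B0,B1,B5,B7} = {B0}; idom=B0
  B9: preds {B3,B6,B7}: {B0,B2,B3} ∩ {B0,B2,B3,B6} ∩ {B0,B1,B5,B7} = {B0}; idom=B0

DF derivation:
  join B2 pred B0: · stop@B0
  join B2 pred B6: B6→B3→B2 stop@B0
  join B5 pred B1: · stop@B1
  join B5 pred B4: B4 stop@B1
  join B8 pred B5: B5→B1 stop@B0
  join B8 pred B6: B6→B3→B2 stop@B0
  join B8 pred B7: B7→B5→B1 stop@B0
  join B9 pred B3: B3→B2 stop@B0
  join B9 pred B6: B6→B3→B2 stop@B0
  join B9 pred B7: B7→B5→B1 stop@B0
  DF(B0)=∅
  DF(B1)={B8,B9}
  DF(B2)={B2,B8,B9}
  DF(B3)={B2,B8,B9}
  DF(B4)={B5}
  DF(B5)={B8,B9}
  DF(B6)={B2,B8,B9}
  DF(B7)={B8,B9}
  DF(B8)=∅
  DF(B9)=∅

DF(B3) = ["B2", "B8", "B9"]

Answer: ["B2", "B8", "B9"]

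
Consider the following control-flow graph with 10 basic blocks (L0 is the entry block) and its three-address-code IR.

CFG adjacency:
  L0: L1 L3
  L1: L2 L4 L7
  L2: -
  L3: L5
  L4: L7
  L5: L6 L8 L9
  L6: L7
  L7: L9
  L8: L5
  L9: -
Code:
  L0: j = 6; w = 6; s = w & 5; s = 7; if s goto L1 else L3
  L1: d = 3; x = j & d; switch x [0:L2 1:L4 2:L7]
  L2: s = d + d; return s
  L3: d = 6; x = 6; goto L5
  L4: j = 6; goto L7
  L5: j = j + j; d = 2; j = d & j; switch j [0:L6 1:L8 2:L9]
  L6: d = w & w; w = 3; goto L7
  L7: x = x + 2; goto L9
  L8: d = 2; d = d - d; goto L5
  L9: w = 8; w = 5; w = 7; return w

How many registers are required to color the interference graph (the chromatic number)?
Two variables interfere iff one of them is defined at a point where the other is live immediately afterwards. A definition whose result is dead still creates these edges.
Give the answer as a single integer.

Answer: 4

Analysis:
Block summaries:
  L0: def={j,s,w} ue=∅
  L1: def={d,x} ue={j}
  L2: def={s} ue={d}
  L3: def={d,x} ue=∅
  L4: def={j} ue=∅
  L5: def={d,j} ue={j}
  L6: def={d,w} ue={w}
  L7: def={x} ue={x}
  L8: def={d} ue=∅
  L9: def={w} ue=∅

Liveness:
  L0: in=∅ out={j,w}
  L1: in={j} out={d,x}
  L2: in={d} out=∅
  L3: in={j,w} out={j,w,x}
  L4: in={x} out={x}
  L5: in={j,w,x} out={j,w,x}
  L6: in={w,x} out={x}
  L7: in={x} out=∅
  L8: in={j,w,x} out={j,w,x}
  L9: in=∅ out=∅

Interfere edges:
  d — {j,w,x}
  j — {d,s,w,x}
  s — {j,w}
  w — {d,j,s,x}
  x — {d,j,w}

Colouring:
  {d,j,w,x} pairwise interfere (4-clique) ⇒ χ ≥ 4
  assign d→r2 j→r0 s→r2 w→r1 x→r3 — no edge inside a register ⇒ χ ≤ 4
  χ = 4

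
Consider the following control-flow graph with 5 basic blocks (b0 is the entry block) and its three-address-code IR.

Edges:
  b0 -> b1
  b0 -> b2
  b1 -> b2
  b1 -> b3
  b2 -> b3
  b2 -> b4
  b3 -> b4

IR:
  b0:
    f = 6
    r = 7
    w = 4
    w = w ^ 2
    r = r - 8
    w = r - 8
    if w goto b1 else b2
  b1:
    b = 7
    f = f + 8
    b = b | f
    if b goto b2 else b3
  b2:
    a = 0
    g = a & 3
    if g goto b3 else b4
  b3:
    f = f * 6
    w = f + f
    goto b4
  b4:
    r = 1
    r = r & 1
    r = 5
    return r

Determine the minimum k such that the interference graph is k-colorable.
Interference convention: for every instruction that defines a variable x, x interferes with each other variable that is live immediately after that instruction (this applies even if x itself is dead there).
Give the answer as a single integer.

def/use:
  b0: {f,r,w} / ∅
  b1: {b,f} / {f}
  b2: {a,g} / ∅
  b3: {f,w} / {f}
  b4: {r} / ∅

Live sets:
  b0 li=∅ lo={f}
  b1 li={f} lo={f}
  b2 li={f} lo={f}
  b3 li={f} lo=∅
  b4 li=∅ lo=∅

Interference:
  a — {f}
  b — {f}
  f — {a,b,g,r,w}
  g — {f}
  r — {f,w}
  w — {f,r}

Colouring:
  {f,r,w} pairwise interfere (3-clique) ⇒ χ ≥ 3
  assign a→c1 b→c1 f→c0 g→c1 r→c1 w→c2 — no edge inside a register ⇒ χ ≤ 3
  χ = 3

Answer: 3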